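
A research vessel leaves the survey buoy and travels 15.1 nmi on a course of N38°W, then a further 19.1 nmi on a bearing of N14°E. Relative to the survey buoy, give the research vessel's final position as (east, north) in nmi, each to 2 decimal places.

Leg 1 (N38°W, 15.1 nmi): east 15.1 sin 322° = -9.30, north 15.1 cos 322° = 11.90
Leg 2 (N14°E, 19.1 nmi): east 19.1 sin 14° = 4.62, north 19.1 cos 14° = 18.53
Summing: -4.68 nmi east, 30.43 nmi north → (-4.68, 30.43).

(-4.68, 30.43)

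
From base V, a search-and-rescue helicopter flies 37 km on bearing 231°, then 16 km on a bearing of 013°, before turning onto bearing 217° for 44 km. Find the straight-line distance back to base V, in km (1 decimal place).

67.1 km

Leg 1 (231°, 37 km): east 37 sin 231° = -28.75, north 37 cos 231° = -23.28
Leg 2 (013°, 16 km): east 16 sin 13° = 3.60, north 16 cos 13° = 15.59
Leg 3 (217°, 44 km): east 44 sin 217° = -26.48, north 44 cos 217° = -35.14
Net: -51.64 east, -42.83 north. Distance = √((-51.64)² + (-42.83)²) = 67.090 km.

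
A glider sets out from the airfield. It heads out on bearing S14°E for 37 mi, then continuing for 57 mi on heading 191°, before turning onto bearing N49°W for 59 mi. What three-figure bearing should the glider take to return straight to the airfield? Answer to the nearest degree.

Leg 1 (S14°E, 37 mi): east 37 sin 166° = 8.95, north 37 cos 166° = -35.90
Leg 2 (191°, 57 mi): east 57 sin 191° = -10.88, north 57 cos 191° = -55.95
Leg 3 (N49°W, 59 mi): east 59 sin 311° = -44.53, north 59 cos 311° = 38.71
Net displacement: -46.45 east, -53.15 north. Direction back to start is (46.45, 53.15): bearing = atan2(46.45, 53.15) mod 360° = 41.16° ≈ 041°.

041°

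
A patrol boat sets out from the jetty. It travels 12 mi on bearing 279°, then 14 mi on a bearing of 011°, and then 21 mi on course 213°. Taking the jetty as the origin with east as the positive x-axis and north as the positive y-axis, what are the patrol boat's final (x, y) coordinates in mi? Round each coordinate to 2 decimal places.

Leg 1 (279°, 12 mi): east 12 sin 279° = -11.85, north 12 cos 279° = 1.88
Leg 2 (011°, 14 mi): east 14 sin 11° = 2.67, north 14 cos 11° = 13.74
Leg 3 (213°, 21 mi): east 21 sin 213° = -11.44, north 21 cos 213° = -17.61
Summing: -20.62 mi east, -1.99 mi north → (-20.62, -1.99).

(-20.62, -1.99)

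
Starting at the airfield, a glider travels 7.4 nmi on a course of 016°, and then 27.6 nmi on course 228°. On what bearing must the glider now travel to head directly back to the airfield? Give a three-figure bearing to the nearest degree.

058°

Leg 1 (016°, 7.4 nmi): east 7.4 sin 16° = 2.04, north 7.4 cos 16° = 7.11
Leg 2 (228°, 27.6 nmi): east 27.6 sin 228° = -20.51, north 27.6 cos 228° = -18.47
Net displacement: -18.47 east, -11.35 north. Direction back to start is (18.47, 11.35): bearing = atan2(18.47, 11.35) mod 360° = 58.42° ≈ 058°.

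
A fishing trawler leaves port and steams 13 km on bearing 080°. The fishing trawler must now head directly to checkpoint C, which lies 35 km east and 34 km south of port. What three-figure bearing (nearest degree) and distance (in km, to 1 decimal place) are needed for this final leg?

149°, 42.5 km

Leg 1 (080°, 13 km): east 13 sin 80° = 12.80, north 13 cos 80° = 2.26
Current position: (12.80, 2.26). Target: (35, -34). Remaining: Δeast = 22.20, Δnorth = -36.26.
Bearing = atan2(22.20, -36.26) mod 360° = 148.52°; distance = √((22.20)² + (-36.26)²) = 42.513 km.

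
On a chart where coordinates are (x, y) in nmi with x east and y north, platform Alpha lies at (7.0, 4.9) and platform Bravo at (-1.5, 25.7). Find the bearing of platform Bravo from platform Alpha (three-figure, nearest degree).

338°

Δeast = -1.5 − 7.0 = -8.50; Δnorth = 25.7 − 4.9 = 20.80.
Bearing = atan2(Δeast, Δnorth) mod 360° = 337.77° ≈ 338°.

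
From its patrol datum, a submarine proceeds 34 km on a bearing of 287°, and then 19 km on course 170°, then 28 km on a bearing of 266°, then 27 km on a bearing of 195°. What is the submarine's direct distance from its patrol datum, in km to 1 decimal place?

Leg 1 (287°, 34 km): east 34 sin 287° = -32.51, north 34 cos 287° = 9.94
Leg 2 (170°, 19 km): east 19 sin 170° = 3.30, north 19 cos 170° = -18.71
Leg 3 (266°, 28 km): east 28 sin 266° = -27.93, north 28 cos 266° = -1.95
Leg 4 (195°, 27 km): east 27 sin 195° = -6.99, north 27 cos 195° = -26.08
Net: -64.13 east, -36.80 north. Distance = √((-64.13)² + (-36.80)²) = 73.945 km.

73.9 km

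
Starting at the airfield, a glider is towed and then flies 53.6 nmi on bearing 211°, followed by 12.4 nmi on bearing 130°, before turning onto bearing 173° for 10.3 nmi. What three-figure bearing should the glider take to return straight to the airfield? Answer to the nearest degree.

015°

Leg 1 (211°, 53.6 nmi): east 53.6 sin 211° = -27.61, north 53.6 cos 211° = -45.94
Leg 2 (130°, 12.4 nmi): east 12.4 sin 130° = 9.50, north 12.4 cos 130° = -7.97
Leg 3 (173°, 10.3 nmi): east 10.3 sin 173° = 1.26, north 10.3 cos 173° = -10.22
Net displacement: -16.85 east, -64.14 north. Direction back to start is (16.85, 64.14): bearing = atan2(16.85, 64.14) mod 360° = 14.72° ≈ 015°.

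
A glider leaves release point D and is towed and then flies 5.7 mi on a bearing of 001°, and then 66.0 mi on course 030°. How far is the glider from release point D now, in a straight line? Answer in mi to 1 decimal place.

Leg 1 (001°, 5.7 mi): east 5.7 sin 1° = 0.10, north 5.7 cos 1° = 5.70
Leg 2 (030°, 66.0 mi): east 66.0 sin 30° = 33.00, north 66.0 cos 30° = 57.16
Net: 33.10 east, 62.86 north. Distance = √((33.10)² + (62.86)²) = 71.039 mi.

71.0 mi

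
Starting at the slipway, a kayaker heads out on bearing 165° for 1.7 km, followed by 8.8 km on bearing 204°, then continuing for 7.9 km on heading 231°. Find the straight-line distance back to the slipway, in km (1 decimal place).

Leg 1 (165°, 1.7 km): east 1.7 sin 165° = 0.44, north 1.7 cos 165° = -1.64
Leg 2 (204°, 8.8 km): east 8.8 sin 204° = -3.58, north 8.8 cos 204° = -8.04
Leg 3 (231°, 7.9 km): east 7.9 sin 231° = -6.14, north 7.9 cos 231° = -4.97
Net: -9.28 east, -14.65 north. Distance = √((-9.28)² + (-14.65)²) = 17.344 km.

17.3 km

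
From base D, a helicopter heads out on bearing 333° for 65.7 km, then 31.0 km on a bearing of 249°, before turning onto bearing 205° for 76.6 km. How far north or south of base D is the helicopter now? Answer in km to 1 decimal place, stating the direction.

22.0 km south

Leg 1 (333°, 65.7 km): east 65.7 sin 333° = -29.83, north 65.7 cos 333° = 58.54
Leg 2 (249°, 31.0 km): east 31.0 sin 249° = -28.94, north 31.0 cos 249° = -11.11
Leg 3 (205°, 76.6 km): east 76.6 sin 205° = -32.37, north 76.6 cos 205° = -69.42
Net north component: -21.99 km.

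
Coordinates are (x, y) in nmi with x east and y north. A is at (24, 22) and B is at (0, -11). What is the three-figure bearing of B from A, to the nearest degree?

Δeast = 0 − 24 = -24.00; Δnorth = -11 − 22 = -33.00.
Bearing = atan2(Δeast, Δnorth) mod 360° = 216.03° ≈ 216°.

216°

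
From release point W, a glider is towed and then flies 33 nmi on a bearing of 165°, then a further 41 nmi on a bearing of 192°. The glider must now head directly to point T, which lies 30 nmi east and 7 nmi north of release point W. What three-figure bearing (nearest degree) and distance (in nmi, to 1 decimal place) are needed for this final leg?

Leg 1 (165°, 33 nmi): east 33 sin 165° = 8.54, north 33 cos 165° = -31.88
Leg 2 (192°, 41 nmi): east 41 sin 192° = -8.52, north 41 cos 192° = -40.10
Current position: (0.02, -71.98). Target: (30, 7). Remaining: Δeast = 29.98, Δnorth = 78.98.
Bearing = atan2(29.98, 78.98) mod 360° = 20.79°; distance = √((29.98)² + (78.98)²) = 84.479 nmi.

021°, 84.5 nmi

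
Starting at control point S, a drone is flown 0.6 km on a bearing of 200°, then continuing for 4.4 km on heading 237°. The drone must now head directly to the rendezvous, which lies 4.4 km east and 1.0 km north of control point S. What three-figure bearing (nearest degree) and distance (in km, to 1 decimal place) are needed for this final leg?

064°, 9.2 km

Leg 1 (200°, 0.6 km): east 0.6 sin 200° = -0.21, north 0.6 cos 200° = -0.56
Leg 2 (237°, 4.4 km): east 4.4 sin 237° = -3.69, north 4.4 cos 237° = -2.40
Current position: (-3.90, -2.96). Target: (4.4, 1.0). Remaining: Δeast = 8.30, Δnorth = 3.96.
Bearing = atan2(8.30, 3.96) mod 360° = 64.48°; distance = √((8.30)² + (3.96)²) = 9.192 km.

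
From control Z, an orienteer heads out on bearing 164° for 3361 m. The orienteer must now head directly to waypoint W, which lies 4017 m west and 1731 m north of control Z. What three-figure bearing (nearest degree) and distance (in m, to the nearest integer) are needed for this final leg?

Leg 1 (164°, 3361 m): east 3361 sin 164° = 926.42, north 3361 cos 164° = -3230.80
Current position: (926.42, -3230.80). Target: (-4017, 1731). Remaining: Δeast = -4943.42, Δnorth = 4961.80.
Bearing = atan2(-4943.42, 4961.80) mod 360° = 315.11°; distance = √((-4943.42)² + (4961.80)²) = 7004.059 m.

315°, 7004 m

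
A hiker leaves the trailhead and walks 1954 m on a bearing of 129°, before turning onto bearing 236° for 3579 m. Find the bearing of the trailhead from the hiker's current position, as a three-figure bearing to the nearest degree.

Leg 1 (129°, 1954 m): east 1954 sin 129° = 1518.54, north 1954 cos 129° = -1229.69
Leg 2 (236°, 3579 m): east 3579 sin 236° = -2967.13, north 3579 cos 236° = -2001.35
Net displacement: -1448.58 east, -3231.04 north. Direction back to start is (1448.58, 3231.04): bearing = atan2(1448.58, 3231.04) mod 360° = 24.15° ≈ 024°.

024°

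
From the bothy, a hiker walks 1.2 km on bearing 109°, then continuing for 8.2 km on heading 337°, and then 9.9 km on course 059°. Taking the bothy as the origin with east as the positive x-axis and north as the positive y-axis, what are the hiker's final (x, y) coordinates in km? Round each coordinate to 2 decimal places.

(6.42, 12.26)

Leg 1 (109°, 1.2 km): east 1.2 sin 109° = 1.13, north 1.2 cos 109° = -0.39
Leg 2 (337°, 8.2 km): east 8.2 sin 337° = -3.20, north 8.2 cos 337° = 7.55
Leg 3 (059°, 9.9 km): east 9.9 sin 59° = 8.49, north 9.9 cos 59° = 5.10
Summing: 6.42 km east, 12.26 km north → (6.42, 12.26).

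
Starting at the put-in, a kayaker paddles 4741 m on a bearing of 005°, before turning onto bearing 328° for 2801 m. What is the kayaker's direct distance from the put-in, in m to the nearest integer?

Leg 1 (005°, 4741 m): east 4741 sin 5° = 413.21, north 4741 cos 5° = 4722.96
Leg 2 (328°, 2801 m): east 2801 sin 328° = -1484.30, north 2801 cos 328° = 2375.38
Net: -1071.10 east, 7098.34 north. Distance = √((-1071.10)² + (7098.34)²) = 7178.698 m.

7179 m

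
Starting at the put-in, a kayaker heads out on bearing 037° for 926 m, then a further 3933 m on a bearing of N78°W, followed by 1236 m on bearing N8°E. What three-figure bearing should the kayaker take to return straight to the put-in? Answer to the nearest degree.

Leg 1 (037°, 926 m): east 926 sin 37° = 557.28, north 926 cos 37° = 739.54
Leg 2 (N78°W, 3933 m): east 3933 sin 282° = -3847.05, north 3933 cos 282° = 817.72
Leg 3 (N8°E, 1236 m): east 1236 sin 8° = 172.02, north 1236 cos 8° = 1223.97
Net displacement: -3117.76 east, 2781.22 north. Direction back to start is (3117.76, -2781.22): bearing = atan2(3117.76, -2781.22) mod 360° = 131.73° ≈ 132°.

132°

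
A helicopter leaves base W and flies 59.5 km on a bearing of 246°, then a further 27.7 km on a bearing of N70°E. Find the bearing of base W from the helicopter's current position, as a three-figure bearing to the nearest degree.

063°

Leg 1 (246°, 59.5 km): east 59.5 sin 246° = -54.36, north 59.5 cos 246° = -24.20
Leg 2 (N70°E, 27.7 km): east 27.7 sin 70° = 26.03, north 27.7 cos 70° = 9.47
Net displacement: -28.33 east, -14.73 north. Direction back to start is (28.33, 14.73): bearing = atan2(28.33, 14.73) mod 360° = 62.53° ≈ 063°.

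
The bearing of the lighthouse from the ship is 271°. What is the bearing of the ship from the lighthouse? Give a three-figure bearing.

091°

Back-bearing = 271° − 180° = 091°.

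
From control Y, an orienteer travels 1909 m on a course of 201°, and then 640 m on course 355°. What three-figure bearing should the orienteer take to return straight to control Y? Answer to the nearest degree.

Leg 1 (201°, 1909 m): east 1909 sin 201° = -684.12, north 1909 cos 201° = -1782.21
Leg 2 (355°, 640 m): east 640 sin 355° = -55.78, north 640 cos 355° = 637.56
Net displacement: -739.90 east, -1144.64 north. Direction back to start is (739.90, 1144.64): bearing = atan2(739.90, 1144.64) mod 360° = 32.88° ≈ 033°.

033°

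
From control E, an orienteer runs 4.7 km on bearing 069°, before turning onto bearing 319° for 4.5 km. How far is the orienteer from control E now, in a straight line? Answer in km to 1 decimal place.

Leg 1 (069°, 4.7 km): east 4.7 sin 69° = 4.39, north 4.7 cos 69° = 1.68
Leg 2 (319°, 4.5 km): east 4.5 sin 319° = -2.95, north 4.5 cos 319° = 3.40
Net: 1.44 east, 5.08 north. Distance = √((1.44)² + (5.08)²) = 5.279 km.

5.3 km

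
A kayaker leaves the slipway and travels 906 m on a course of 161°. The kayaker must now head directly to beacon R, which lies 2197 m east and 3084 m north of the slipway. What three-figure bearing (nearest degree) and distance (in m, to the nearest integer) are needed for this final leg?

Leg 1 (161°, 906 m): east 906 sin 161° = 294.96, north 906 cos 161° = -856.64
Current position: (294.96, -856.64). Target: (2197, 3084). Remaining: Δeast = 1902.04, Δnorth = 3940.64.
Bearing = atan2(1902.04, 3940.64) mod 360° = 25.77°; distance = √((1902.04)² + (3940.64)²) = 4375.658 m.

026°, 4376 m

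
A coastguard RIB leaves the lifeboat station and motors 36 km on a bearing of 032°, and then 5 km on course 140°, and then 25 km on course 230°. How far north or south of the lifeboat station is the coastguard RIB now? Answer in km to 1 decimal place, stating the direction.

10.6 km north

Leg 1 (032°, 36 km): east 36 sin 32° = 19.08, north 36 cos 32° = 30.53
Leg 2 (140°, 5 km): east 5 sin 140° = 3.21, north 5 cos 140° = -3.83
Leg 3 (230°, 25 km): east 25 sin 230° = -19.15, north 25 cos 230° = -16.07
Net north component: 10.63 km.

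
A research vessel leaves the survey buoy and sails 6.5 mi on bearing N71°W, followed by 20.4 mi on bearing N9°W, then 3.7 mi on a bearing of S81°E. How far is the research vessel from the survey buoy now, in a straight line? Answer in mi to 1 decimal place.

Leg 1 (N71°W, 6.5 mi): east 6.5 sin 289° = -6.15, north 6.5 cos 289° = 2.12
Leg 2 (N9°W, 20.4 mi): east 20.4 sin 351° = -3.19, north 20.4 cos 351° = 20.15
Leg 3 (S81°E, 3.7 mi): east 3.7 sin 99° = 3.65, north 3.7 cos 99° = -0.58
Net: -5.68 east, 21.69 north. Distance = √((-5.68)² + (21.69)²) = 22.418 mi.

22.4 mi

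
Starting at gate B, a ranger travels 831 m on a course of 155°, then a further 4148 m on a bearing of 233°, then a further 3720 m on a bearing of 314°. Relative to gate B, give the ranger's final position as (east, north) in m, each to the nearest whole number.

(-5637, -665)

Leg 1 (155°, 831 m): east 831 sin 155° = 351.20, north 831 cos 155° = -753.14
Leg 2 (233°, 4148 m): east 4148 sin 233° = -3312.74, north 4148 cos 233° = -2496.33
Leg 3 (314°, 3720 m): east 3720 sin 314° = -2675.94, north 3720 cos 314° = 2584.13
Summing: -5637.49 m east, -665.34 m north → (-5637, -665).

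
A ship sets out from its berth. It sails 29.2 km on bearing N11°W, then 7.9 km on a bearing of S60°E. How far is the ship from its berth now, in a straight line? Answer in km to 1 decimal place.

24.7 km

Leg 1 (N11°W, 29.2 km): east 29.2 sin 349° = -5.57, north 29.2 cos 349° = 28.66
Leg 2 (S60°E, 7.9 km): east 7.9 sin 120° = 6.84, north 7.9 cos 120° = -3.95
Net: 1.27 east, 24.71 north. Distance = √((1.27)² + (24.71)²) = 24.746 km.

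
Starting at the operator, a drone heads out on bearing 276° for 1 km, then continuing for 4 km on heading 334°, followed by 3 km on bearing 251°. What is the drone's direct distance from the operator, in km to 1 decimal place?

Leg 1 (276°, 1 km): east 1 sin 276° = -0.99, north 1 cos 276° = 0.10
Leg 2 (334°, 4 km): east 4 sin 334° = -1.75, north 4 cos 334° = 3.60
Leg 3 (251°, 3 km): east 3 sin 251° = -2.84, north 3 cos 251° = -0.98
Net: -5.58 east, 2.72 north. Distance = √((-5.58)² + (2.72)²) = 6.213 km.

6.2 km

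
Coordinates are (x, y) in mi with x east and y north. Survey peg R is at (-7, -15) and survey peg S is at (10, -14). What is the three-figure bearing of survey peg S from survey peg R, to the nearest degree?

Δeast = 10 − -7 = 17.00; Δnorth = -14 − -15 = 1.00.
Bearing = atan2(Δeast, Δnorth) mod 360° = 86.63° ≈ 087°.

087°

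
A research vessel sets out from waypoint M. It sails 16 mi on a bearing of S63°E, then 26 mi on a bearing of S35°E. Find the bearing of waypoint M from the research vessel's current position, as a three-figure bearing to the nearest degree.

Leg 1 (S63°E, 16 mi): east 16 sin 117° = 14.26, north 16 cos 117° = -7.26
Leg 2 (S35°E, 26 mi): east 26 sin 145° = 14.91, north 26 cos 145° = -21.30
Net displacement: 29.17 east, -28.56 north. Direction back to start is (-29.17, 28.56): bearing = atan2(-29.17, 28.56) mod 360° = 314.40° ≈ 314°.

314°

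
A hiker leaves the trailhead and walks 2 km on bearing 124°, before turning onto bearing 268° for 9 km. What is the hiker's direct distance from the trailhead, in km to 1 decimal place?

Leg 1 (124°, 2 km): east 2 sin 124° = 1.66, north 2 cos 124° = -1.12
Leg 2 (268°, 9 km): east 9 sin 268° = -8.99, north 9 cos 268° = -0.31
Net: -7.34 east, -1.43 north. Distance = √((-7.34)² + (-1.43)²) = 7.475 km.

7.5 km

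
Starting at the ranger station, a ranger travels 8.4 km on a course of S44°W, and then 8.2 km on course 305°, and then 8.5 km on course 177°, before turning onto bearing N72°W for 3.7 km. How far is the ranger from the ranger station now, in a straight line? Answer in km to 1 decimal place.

17.9 km

Leg 1 (S44°W, 8.4 km): east 8.4 sin 224° = -5.84, north 8.4 cos 224° = -6.04
Leg 2 (305°, 8.2 km): east 8.2 sin 305° = -6.72, north 8.2 cos 305° = 4.70
Leg 3 (177°, 8.5 km): east 8.5 sin 177° = 0.44, north 8.5 cos 177° = -8.49
Leg 4 (N72°W, 3.7 km): east 3.7 sin 288° = -3.52, north 3.7 cos 288° = 1.14
Net: -15.63 east, -8.68 north. Distance = √((-15.63)² + (-8.68)²) = 17.877 km.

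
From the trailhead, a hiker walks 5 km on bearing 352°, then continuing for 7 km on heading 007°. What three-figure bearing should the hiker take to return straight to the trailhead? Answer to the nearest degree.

181°

Leg 1 (352°, 5 km): east 5 sin 352° = -0.70, north 5 cos 352° = 4.95
Leg 2 (007°, 7 km): east 7 sin 7° = 0.85, north 7 cos 7° = 6.95
Net displacement: 0.16 east, 11.90 north. Direction back to start is (-0.16, -11.90): bearing = atan2(-0.16, -11.90) mod 360° = 180.76° ≈ 181°.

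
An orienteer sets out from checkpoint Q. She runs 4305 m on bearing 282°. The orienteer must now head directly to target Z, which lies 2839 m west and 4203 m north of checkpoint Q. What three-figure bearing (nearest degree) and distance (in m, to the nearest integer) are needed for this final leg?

Leg 1 (282°, 4305 m): east 4305 sin 282° = -4210.93, north 4305 cos 282° = 895.06
Current position: (-4210.93, 895.06). Target: (-2839, 4203). Remaining: Δeast = 1371.93, Δnorth = 3307.94.
Bearing = atan2(1371.93, 3307.94) mod 360° = 22.53°; distance = √((1371.93)² + (3307.94)²) = 3581.152 m.

023°, 3581 m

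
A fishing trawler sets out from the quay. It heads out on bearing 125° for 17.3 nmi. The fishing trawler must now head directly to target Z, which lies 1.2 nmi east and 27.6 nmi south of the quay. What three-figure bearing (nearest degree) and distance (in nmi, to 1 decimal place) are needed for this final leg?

Leg 1 (125°, 17.3 nmi): east 17.3 sin 125° = 14.17, north 17.3 cos 125° = -9.92
Current position: (14.17, -9.92). Target: (1.2, -27.6). Remaining: Δeast = -12.97, Δnorth = -17.68.
Bearing = atan2(-12.97, -17.68) mod 360° = 216.27°; distance = √((-12.97)² + (-17.68)²) = 21.926 nmi.

216°, 21.9 nmi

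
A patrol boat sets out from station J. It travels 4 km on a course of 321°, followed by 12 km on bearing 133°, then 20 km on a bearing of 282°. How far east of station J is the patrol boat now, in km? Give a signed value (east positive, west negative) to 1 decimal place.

-13.3 km

Leg 1 (321°, 4 km): east 4 sin 321° = -2.52, north 4 cos 321° = 3.11
Leg 2 (133°, 12 km): east 12 sin 133° = 8.78, north 12 cos 133° = -8.18
Leg 3 (282°, 20 km): east 20 sin 282° = -19.56, north 20 cos 282° = 4.16
Net east component: -13.30 km.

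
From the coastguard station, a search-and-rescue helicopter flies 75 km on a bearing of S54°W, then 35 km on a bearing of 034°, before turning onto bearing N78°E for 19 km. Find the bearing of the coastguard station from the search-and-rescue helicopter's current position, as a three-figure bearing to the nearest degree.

064°

Leg 1 (S54°W, 75 km): east 75 sin 234° = -60.68, north 75 cos 234° = -44.08
Leg 2 (034°, 35 km): east 35 sin 34° = 19.57, north 35 cos 34° = 29.02
Leg 3 (N78°E, 19 km): east 19 sin 78° = 18.58, north 19 cos 78° = 3.95
Net displacement: -22.52 east, -11.12 north. Direction back to start is (22.52, 11.12): bearing = atan2(22.52, 11.12) mod 360° = 63.73° ≈ 064°.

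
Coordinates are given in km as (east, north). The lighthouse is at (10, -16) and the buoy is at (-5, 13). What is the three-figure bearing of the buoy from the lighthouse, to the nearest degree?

Δeast = -5 − 10 = -15.00; Δnorth = 13 − -16 = 29.00.
Bearing = atan2(Δeast, Δnorth) mod 360° = 332.65° ≈ 333°.

333°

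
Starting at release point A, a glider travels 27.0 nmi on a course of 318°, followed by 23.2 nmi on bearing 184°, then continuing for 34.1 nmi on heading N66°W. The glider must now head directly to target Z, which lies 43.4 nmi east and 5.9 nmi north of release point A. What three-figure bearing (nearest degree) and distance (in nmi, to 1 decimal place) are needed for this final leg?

093°, 94.4 nmi

Leg 1 (318°, 27.0 nmi): east 27.0 sin 318° = -18.07, north 27.0 cos 318° = 20.06
Leg 2 (184°, 23.2 nmi): east 23.2 sin 184° = -1.62, north 23.2 cos 184° = -23.14
Leg 3 (N66°W, 34.1 nmi): east 34.1 sin 294° = -31.15, north 34.1 cos 294° = 13.87
Current position: (-50.84, 10.79). Target: (43.4, 5.9). Remaining: Δeast = 94.24, Δnorth = -4.89.
Bearing = atan2(94.24, -4.89) mod 360° = 92.97°; distance = √((94.24)² + (-4.89)²) = 94.364 nmi.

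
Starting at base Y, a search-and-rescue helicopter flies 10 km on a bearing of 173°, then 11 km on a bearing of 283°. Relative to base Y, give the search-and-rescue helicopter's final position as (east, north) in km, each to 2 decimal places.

Leg 1 (173°, 10 km): east 10 sin 173° = 1.22, north 10 cos 173° = -9.93
Leg 2 (283°, 11 km): east 11 sin 283° = -10.72, north 11 cos 283° = 2.47
Summing: -9.50 km east, -7.45 km north → (-9.50, -7.45).

(-9.50, -7.45)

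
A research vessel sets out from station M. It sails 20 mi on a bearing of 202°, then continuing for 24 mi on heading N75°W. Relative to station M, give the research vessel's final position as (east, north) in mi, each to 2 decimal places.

(-30.67, -12.33)

Leg 1 (202°, 20 mi): east 20 sin 202° = -7.49, north 20 cos 202° = -18.54
Leg 2 (N75°W, 24 mi): east 24 sin 285° = -23.18, north 24 cos 285° = 6.21
Summing: -30.67 mi east, -12.33 mi north → (-30.67, -12.33).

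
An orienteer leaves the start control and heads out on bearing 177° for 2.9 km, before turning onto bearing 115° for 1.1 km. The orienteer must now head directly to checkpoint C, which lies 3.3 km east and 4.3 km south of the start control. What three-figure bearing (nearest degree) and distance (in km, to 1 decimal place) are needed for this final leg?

Leg 1 (177°, 2.9 km): east 2.9 sin 177° = 0.15, north 2.9 cos 177° = -2.90
Leg 2 (115°, 1.1 km): east 1.1 sin 115° = 1.00, north 1.1 cos 115° = -0.46
Current position: (1.15, -3.36). Target: (3.3, -4.3). Remaining: Δeast = 2.15, Δnorth = -0.94.
Bearing = atan2(2.15, -0.94) mod 360° = 113.58°; distance = √((2.15)² + (-0.94)²) = 2.347 km.

114°, 2.3 km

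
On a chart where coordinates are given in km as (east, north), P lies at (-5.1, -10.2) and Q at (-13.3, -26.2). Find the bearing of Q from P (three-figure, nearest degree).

207°

Δeast = -13.3 − -5.1 = -8.20; Δnorth = -26.2 − -10.2 = -16.00.
Bearing = atan2(Δeast, Δnorth) mod 360° = 207.14° ≈ 207°.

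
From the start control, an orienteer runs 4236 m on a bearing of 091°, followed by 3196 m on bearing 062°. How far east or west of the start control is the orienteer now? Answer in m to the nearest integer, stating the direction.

7057 m east

Leg 1 (091°, 4236 m): east 4236 sin 91° = 4235.35, north 4236 cos 91° = -73.93
Leg 2 (062°, 3196 m): east 3196 sin 62° = 2821.90, north 3196 cos 62° = 1500.43
Net east component: 7057.26 m.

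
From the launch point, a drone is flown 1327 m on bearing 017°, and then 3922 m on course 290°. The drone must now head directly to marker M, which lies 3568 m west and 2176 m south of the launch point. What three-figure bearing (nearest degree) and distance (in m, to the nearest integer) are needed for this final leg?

Leg 1 (017°, 1327 m): east 1327 sin 17° = 387.98, north 1327 cos 17° = 1269.02
Leg 2 (290°, 3922 m): east 3922 sin 290° = -3685.47, north 3922 cos 290° = 1341.40
Current position: (-3297.50, 2610.42). Target: (-3568, -2176). Remaining: Δeast = -270.50, Δnorth = -4786.42.
Bearing = atan2(-270.50, -4786.42) mod 360° = 183.23°; distance = √((-270.50)² + (-4786.42)²) = 4794.057 m.

183°, 4794 m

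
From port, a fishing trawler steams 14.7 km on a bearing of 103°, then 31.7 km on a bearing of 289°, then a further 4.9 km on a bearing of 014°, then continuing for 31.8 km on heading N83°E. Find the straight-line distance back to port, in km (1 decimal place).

23.2 km

Leg 1 (103°, 14.7 km): east 14.7 sin 103° = 14.32, north 14.7 cos 103° = -3.31
Leg 2 (289°, 31.7 km): east 31.7 sin 289° = -29.97, north 31.7 cos 289° = 10.32
Leg 3 (014°, 4.9 km): east 4.9 sin 14° = 1.19, north 4.9 cos 14° = 4.75
Leg 4 (N83°E, 31.8 km): east 31.8 sin 83° = 31.56, north 31.8 cos 83° = 3.88
Net: 17.10 east, 15.64 north. Distance = √((17.10)² + (15.64)²) = 23.175 km.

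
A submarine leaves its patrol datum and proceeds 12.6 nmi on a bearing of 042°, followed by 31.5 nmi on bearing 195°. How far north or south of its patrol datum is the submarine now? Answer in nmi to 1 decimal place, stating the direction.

21.1 nmi south

Leg 1 (042°, 12.6 nmi): east 12.6 sin 42° = 8.43, north 12.6 cos 42° = 9.36
Leg 2 (195°, 31.5 nmi): east 31.5 sin 195° = -8.15, north 31.5 cos 195° = -30.43
Net north component: -21.06 nmi.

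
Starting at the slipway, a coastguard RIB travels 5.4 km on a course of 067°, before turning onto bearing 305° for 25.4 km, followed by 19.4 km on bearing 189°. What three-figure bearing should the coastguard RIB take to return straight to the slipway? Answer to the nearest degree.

083°

Leg 1 (067°, 5.4 km): east 5.4 sin 67° = 4.97, north 5.4 cos 67° = 2.11
Leg 2 (305°, 25.4 km): east 25.4 sin 305° = -20.81, north 25.4 cos 305° = 14.57
Leg 3 (189°, 19.4 km): east 19.4 sin 189° = -3.03, north 19.4 cos 189° = -19.16
Net displacement: -18.87 east, -2.48 north. Direction back to start is (18.87, 2.48): bearing = atan2(18.87, 2.48) mod 360° = 82.51° ≈ 083°.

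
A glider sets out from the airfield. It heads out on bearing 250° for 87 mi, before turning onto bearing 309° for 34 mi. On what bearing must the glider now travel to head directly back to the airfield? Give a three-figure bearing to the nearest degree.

086°

Leg 1 (250°, 87 mi): east 87 sin 250° = -81.75, north 87 cos 250° = -29.76
Leg 2 (309°, 34 mi): east 34 sin 309° = -26.42, north 34 cos 309° = 21.40
Net displacement: -108.18 east, -8.36 north. Direction back to start is (108.18, 8.36): bearing = atan2(108.18, 8.36) mod 360° = 85.58° ≈ 086°.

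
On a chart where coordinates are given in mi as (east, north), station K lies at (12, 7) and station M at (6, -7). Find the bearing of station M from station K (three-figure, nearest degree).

Δeast = 6 − 12 = -6.00; Δnorth = -7 − 7 = -14.00.
Bearing = atan2(Δeast, Δnorth) mod 360° = 203.20° ≈ 203°.

203°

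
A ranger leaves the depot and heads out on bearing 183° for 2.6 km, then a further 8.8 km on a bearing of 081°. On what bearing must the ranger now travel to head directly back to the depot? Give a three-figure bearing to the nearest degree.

278°

Leg 1 (183°, 2.6 km): east 2.6 sin 183° = -0.14, north 2.6 cos 183° = -2.60
Leg 2 (081°, 8.8 km): east 8.8 sin 81° = 8.69, north 8.8 cos 81° = 1.38
Net displacement: 8.56 east, -1.22 north. Direction back to start is (-8.56, 1.22): bearing = atan2(-8.56, 1.22) mod 360° = 278.11° ≈ 278°.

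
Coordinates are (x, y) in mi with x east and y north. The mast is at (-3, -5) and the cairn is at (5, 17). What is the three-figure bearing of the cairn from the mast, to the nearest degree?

020°

Δeast = 5 − -3 = 8.00; Δnorth = 17 − -5 = 22.00.
Bearing = atan2(Δeast, Δnorth) mod 360° = 19.98° ≈ 020°.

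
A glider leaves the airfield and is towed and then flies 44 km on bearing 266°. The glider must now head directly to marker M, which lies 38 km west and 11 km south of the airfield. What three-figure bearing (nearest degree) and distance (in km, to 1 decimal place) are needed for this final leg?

Leg 1 (266°, 44 km): east 44 sin 266° = -43.89, north 44 cos 266° = -3.07
Current position: (-43.89, -3.07). Target: (-38, -11). Remaining: Δeast = 5.89, Δnorth = -7.93.
Bearing = atan2(5.89, -7.93) mod 360° = 143.39°; distance = √((5.89)² + (-7.93)²) = 9.880 km.

143°, 9.9 km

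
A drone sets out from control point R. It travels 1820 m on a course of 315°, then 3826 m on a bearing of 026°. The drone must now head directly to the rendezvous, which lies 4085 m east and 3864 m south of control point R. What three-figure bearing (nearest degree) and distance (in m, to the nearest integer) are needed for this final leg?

157°, 9351 m

Leg 1 (315°, 1820 m): east 1820 sin 315° = -1286.93, north 1820 cos 315° = 1286.93
Leg 2 (026°, 3826 m): east 3826 sin 26° = 1677.21, north 3826 cos 26° = 3438.79
Current position: (390.27, 4725.72). Target: (4085, -3864). Remaining: Δeast = 3694.73, Δnorth = -8589.72.
Bearing = atan2(3694.73, -8589.72) mod 360° = 156.73°; distance = √((3694.73)² + (-8589.72)²) = 9350.631 m.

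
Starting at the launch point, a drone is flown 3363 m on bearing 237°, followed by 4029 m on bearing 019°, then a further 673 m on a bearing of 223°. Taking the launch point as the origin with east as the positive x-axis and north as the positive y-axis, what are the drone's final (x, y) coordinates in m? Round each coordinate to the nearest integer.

Leg 1 (237°, 3363 m): east 3363 sin 237° = -2820.45, north 3363 cos 237° = -1831.62
Leg 2 (019°, 4029 m): east 4029 sin 19° = 1311.71, north 4029 cos 19° = 3809.49
Leg 3 (223°, 673 m): east 673 sin 223° = -458.98, north 673 cos 223° = -492.20
Summing: -1967.72 m east, 1485.67 m north → (-1968, 1486).

(-1968, 1486)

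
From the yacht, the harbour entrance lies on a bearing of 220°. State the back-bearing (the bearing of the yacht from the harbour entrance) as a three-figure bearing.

Back-bearing = 220° − 180° = 040°.

040°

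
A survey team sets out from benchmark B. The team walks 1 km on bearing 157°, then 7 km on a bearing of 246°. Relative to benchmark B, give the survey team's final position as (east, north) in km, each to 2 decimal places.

Leg 1 (157°, 1 km): east 1 sin 157° = 0.39, north 1 cos 157° = -0.92
Leg 2 (246°, 7 km): east 7 sin 246° = -6.39, north 7 cos 246° = -2.85
Summing: -6.00 km east, -3.77 km north → (-6.00, -3.77).

(-6.00, -3.77)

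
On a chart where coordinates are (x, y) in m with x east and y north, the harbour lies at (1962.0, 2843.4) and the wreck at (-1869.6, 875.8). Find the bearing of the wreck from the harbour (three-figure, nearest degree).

Δeast = -1869.6 − 1962.0 = -3831.60; Δnorth = 875.8 − 2843.4 = -1967.60.
Bearing = atan2(Δeast, Δnorth) mod 360° = 242.82° ≈ 243°.

243°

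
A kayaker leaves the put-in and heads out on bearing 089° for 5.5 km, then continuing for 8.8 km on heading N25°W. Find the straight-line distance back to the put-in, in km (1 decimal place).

Leg 1 (089°, 5.5 km): east 5.5 sin 89° = 5.50, north 5.5 cos 89° = 0.10
Leg 2 (N25°W, 8.8 km): east 8.8 sin 335° = -3.72, north 8.8 cos 335° = 7.98
Net: 1.78 east, 8.07 north. Distance = √((1.78)² + (8.07)²) = 8.265 km.

8.3 km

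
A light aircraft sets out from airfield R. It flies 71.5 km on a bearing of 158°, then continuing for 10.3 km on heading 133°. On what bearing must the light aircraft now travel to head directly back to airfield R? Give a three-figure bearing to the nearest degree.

335°

Leg 1 (158°, 71.5 km): east 71.5 sin 158° = 26.78, north 71.5 cos 158° = -66.29
Leg 2 (133°, 10.3 km): east 10.3 sin 133° = 7.53, north 10.3 cos 133° = -7.02
Net displacement: 34.32 east, -73.32 north. Direction back to start is (-34.32, 73.32): bearing = atan2(-34.32, 73.32) mod 360° = 334.92° ≈ 335°.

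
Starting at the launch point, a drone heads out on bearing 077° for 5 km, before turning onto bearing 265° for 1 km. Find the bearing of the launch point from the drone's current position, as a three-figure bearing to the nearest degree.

Leg 1 (077°, 5 km): east 5 sin 77° = 4.87, north 5 cos 77° = 1.12
Leg 2 (265°, 1 km): east 1 sin 265° = -1.00, north 1 cos 265° = -0.09
Net displacement: 3.88 east, 1.04 north. Direction back to start is (-3.88, -1.04): bearing = atan2(-3.88, -1.04) mod 360° = 255.01° ≈ 255°.

255°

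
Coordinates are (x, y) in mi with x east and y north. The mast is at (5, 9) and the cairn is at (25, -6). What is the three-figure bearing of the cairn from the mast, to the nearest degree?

Δeast = 25 − 5 = 20.00; Δnorth = -6 − 9 = -15.00.
Bearing = atan2(Δeast, Δnorth) mod 360° = 126.87° ≈ 127°.

127°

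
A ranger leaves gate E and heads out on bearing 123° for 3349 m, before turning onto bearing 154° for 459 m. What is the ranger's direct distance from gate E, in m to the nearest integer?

Leg 1 (123°, 3349 m): east 3349 sin 123° = 2808.71, north 3349 cos 123° = -1824.00
Leg 2 (154°, 459 m): east 459 sin 154° = 201.21, north 459 cos 154° = -412.55
Net: 3009.92 east, -2236.54 north. Distance = √((3009.92)² + (-2236.54)²) = 3749.899 m.

3750 m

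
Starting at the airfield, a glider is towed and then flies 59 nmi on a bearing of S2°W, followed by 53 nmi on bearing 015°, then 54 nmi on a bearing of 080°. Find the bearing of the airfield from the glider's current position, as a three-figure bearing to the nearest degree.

269°

Leg 1 (S2°W, 59 nmi): east 59 sin 182° = -2.06, north 59 cos 182° = -58.96
Leg 2 (015°, 53 nmi): east 53 sin 15° = 13.72, north 53 cos 15° = 51.19
Leg 3 (080°, 54 nmi): east 54 sin 80° = 53.18, north 54 cos 80° = 9.38
Net displacement: 64.84 east, 1.61 north. Direction back to start is (-64.84, -1.61): bearing = atan2(-64.84, -1.61) mod 360° = 268.58° ≈ 269°.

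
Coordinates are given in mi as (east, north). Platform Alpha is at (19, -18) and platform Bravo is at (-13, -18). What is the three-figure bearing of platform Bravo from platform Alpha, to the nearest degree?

Δeast = -13 − 19 = -32.00; Δnorth = -18 − -18 = 0.00.
Bearing = atan2(Δeast, Δnorth) mod 360° = 270.00° ≈ 270°.

270°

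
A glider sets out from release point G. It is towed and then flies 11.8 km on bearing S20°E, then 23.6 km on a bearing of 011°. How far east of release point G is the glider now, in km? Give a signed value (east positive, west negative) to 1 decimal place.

Leg 1 (S20°E, 11.8 km): east 11.8 sin 160° = 4.04, north 11.8 cos 160° = -11.09
Leg 2 (011°, 23.6 km): east 23.6 sin 11° = 4.50, north 23.6 cos 11° = 23.17
Net east component: 8.54 km.

8.5 km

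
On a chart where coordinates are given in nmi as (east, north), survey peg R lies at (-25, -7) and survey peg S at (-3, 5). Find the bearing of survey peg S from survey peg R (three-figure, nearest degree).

061°

Δeast = -3 − -25 = 22.00; Δnorth = 5 − -7 = 12.00.
Bearing = atan2(Δeast, Δnorth) mod 360° = 61.39° ≈ 061°.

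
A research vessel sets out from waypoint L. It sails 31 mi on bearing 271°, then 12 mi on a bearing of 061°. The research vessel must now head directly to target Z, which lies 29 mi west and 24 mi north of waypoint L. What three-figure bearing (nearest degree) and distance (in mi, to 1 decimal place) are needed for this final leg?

334°, 19.6 mi

Leg 1 (271°, 31 mi): east 31 sin 271° = -31.00, north 31 cos 271° = 0.54
Leg 2 (061°, 12 mi): east 12 sin 61° = 10.50, north 12 cos 61° = 5.82
Current position: (-20.50, 6.36). Target: (-29, 24). Remaining: Δeast = -8.50, Δnorth = 17.64.
Bearing = atan2(-8.50, 17.64) mod 360° = 334.27°; distance = √((-8.50)² + (17.64)²) = 19.582 mi.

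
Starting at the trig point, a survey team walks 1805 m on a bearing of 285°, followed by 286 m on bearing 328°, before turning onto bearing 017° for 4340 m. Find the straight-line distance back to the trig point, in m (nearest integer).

4900 m

Leg 1 (285°, 1805 m): east 1805 sin 285° = -1743.50, north 1805 cos 285° = 467.17
Leg 2 (328°, 286 m): east 286 sin 328° = -151.56, north 286 cos 328° = 242.54
Leg 3 (017°, 4340 m): east 4340 sin 17° = 1268.89, north 4340 cos 17° = 4150.36
Net: -626.16 east, 4860.07 north. Distance = √((-626.16)² + (4860.07)²) = 4900.243 m.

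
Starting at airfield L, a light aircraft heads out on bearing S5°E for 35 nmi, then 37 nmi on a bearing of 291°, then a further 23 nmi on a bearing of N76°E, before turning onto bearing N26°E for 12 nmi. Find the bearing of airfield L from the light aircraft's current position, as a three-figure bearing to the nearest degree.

037°

Leg 1 (S5°E, 35 nmi): east 35 sin 175° = 3.05, north 35 cos 175° = -34.87
Leg 2 (291°, 37 nmi): east 37 sin 291° = -34.54, north 37 cos 291° = 13.26
Leg 3 (N76°E, 23 nmi): east 23 sin 76° = 22.32, north 23 cos 76° = 5.56
Leg 4 (N26°E, 12 nmi): east 12 sin 26° = 5.26, north 12 cos 26° = 10.79
Net displacement: -3.91 east, -5.26 north. Direction back to start is (3.91, 5.26): bearing = atan2(3.91, 5.26) mod 360° = 36.67° ≈ 037°.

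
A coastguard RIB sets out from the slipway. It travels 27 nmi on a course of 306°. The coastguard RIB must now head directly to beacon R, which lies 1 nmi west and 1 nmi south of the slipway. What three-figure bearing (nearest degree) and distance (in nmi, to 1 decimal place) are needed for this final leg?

Leg 1 (306°, 27 nmi): east 27 sin 306° = -21.84, north 27 cos 306° = 15.87
Current position: (-21.84, 15.87). Target: (-1, -1). Remaining: Δeast = 20.84, Δnorth = -16.87.
Bearing = atan2(20.84, -16.87) mod 360° = 128.99°; distance = √((20.84)² + (-16.87)²) = 26.815 nmi.

129°, 26.8 nmi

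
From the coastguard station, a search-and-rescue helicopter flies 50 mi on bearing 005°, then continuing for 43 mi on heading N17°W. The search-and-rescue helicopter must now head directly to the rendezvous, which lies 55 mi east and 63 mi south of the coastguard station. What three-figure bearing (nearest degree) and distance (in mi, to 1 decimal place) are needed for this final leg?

Leg 1 (005°, 50 mi): east 50 sin 5° = 4.36, north 50 cos 5° = 49.81
Leg 2 (N17°W, 43 mi): east 43 sin 343° = -12.57, north 43 cos 343° = 41.12
Current position: (-8.21, 90.93). Target: (55, -63). Remaining: Δeast = 63.21, Δnorth = -153.93.
Bearing = atan2(63.21, -153.93) mod 360° = 157.67°; distance = √((63.21)² + (-153.93)²) = 166.405 mi.

158°, 166.4 mi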